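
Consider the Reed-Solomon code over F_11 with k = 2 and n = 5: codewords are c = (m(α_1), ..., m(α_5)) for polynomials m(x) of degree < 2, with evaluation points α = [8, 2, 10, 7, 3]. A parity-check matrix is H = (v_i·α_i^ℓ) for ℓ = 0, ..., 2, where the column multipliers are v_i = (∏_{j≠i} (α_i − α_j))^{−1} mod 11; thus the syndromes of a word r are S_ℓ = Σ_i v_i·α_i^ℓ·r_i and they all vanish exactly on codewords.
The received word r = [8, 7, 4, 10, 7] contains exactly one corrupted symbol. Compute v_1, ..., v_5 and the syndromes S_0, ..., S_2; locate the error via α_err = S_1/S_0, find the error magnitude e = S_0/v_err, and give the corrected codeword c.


S = (1, 2, 4), error at position 2, error magnitude e = 9, c = [8, 9, 4, 10, 7].

Step 1: column multipliers v_i = (∏_{j≠i}(α_i − α_j))^{−1} mod 11.
  i = 1 (α = 8): (8−2)(8−10)(8−7)(8−3) = 6·(−2)·1·5 = −60 ≡ 6, so v_1 = 6^{−1} = 2 (mod 11).
  i = 2 (α = 2): (2−8)(2−10)(2−7)(2−3) = (−6)·(−8)·(−5)·(−1) = 240 ≡ 9, so v_2 = 9^{−1} = 5 (mod 11).
  i = 3 (α = 10): (10−8)(10−2)(10−7)(10−3) = 2·8·3·7 = 336 ≡ 6, so v_3 = 6^{−1} = 2 (mod 11).
  i = 4 (α = 7): (7−8)(7−2)(7−10)(7−3) = (−1)·5·(−3)·4 = 60 ≡ 5, so v_4 = 5^{−1} = 9 (mod 11).
  i = 5 (α = 3): (3−8)(3−2)(3−10)(3−7) = (−5)·1·(−7)·(−4) = −140 ≡ 3, so v_5 = 3^{−1} = 4 (mod 11).
  v = [2, 5, 2, 9, 4].
Step 2: syndromes of r = [8, 7, 4, 10, 7] (all sums mod 11).
  S_0 = Σ v_i r_i = 2·8 + 5·7 + 2·4 + 9·10 + 4·7 = 177 ≡ 1.
  S_1 = Σ v_i α_i r_i = 2·8·8 + 5·2·7 + 2·10·4 + 9·7·10 + 4·3·7 = 992 ≡ 2.
  α_i^2 mod 11 = [9, 4, 1, 5, 9].
  S_2 = Σ v_i α_i^2 r_i = 2·9·8 + 5·4·7 + 2·1·4 + 9·5·10 + 4·9·7 = 994 ≡ 4.
  S = (1, 2, 4) ≠ 0, so r is not a codeword (an error is present).
Step 3: locate the error. For a single error e at position i, S_ℓ = v_i·e·α_i^ℓ, so α_err = S_1/S_0.
  S_0^{−1} = 1^{−1} = 1 (mod 11), so α_err = 2·1 = 2 ≡ 2 = α_2. Error position i = 2.
  Consistency check: S_2/S_1 = 4·6 = 24 ≡ 2 = α_err ✓ (single-error assumption holds).
Step 4: error magnitude e = S_0/v_2 = S_0·∏_{j≠2}(α_2 − α_j) = 1·9 = 9 ≡ 9 (mod 11).
Step 5: correct position 2: c_2 = r_2 − e = 7 − 9 ≡ 9 (mod 11). Hence c = [8, 9, 4, 10, 7].
  Check: interpolating c through the α_i gives m(x) = 2 + 9·x (degree < 2) with m(α_i) = c_i for every i, so c is indeed a codeword.


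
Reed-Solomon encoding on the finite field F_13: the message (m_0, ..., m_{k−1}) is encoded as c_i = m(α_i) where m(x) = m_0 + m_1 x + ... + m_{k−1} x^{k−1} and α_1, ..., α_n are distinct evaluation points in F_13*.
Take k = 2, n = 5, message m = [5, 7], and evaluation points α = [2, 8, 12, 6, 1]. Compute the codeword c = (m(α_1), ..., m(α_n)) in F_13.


c = [6, 9, 11, 8, 12]

Message polynomial: m(x) = 5 + 7·x (mod 13).
For each evaluation point α_i, compute m(α_i) mod 13:
  α_1 = 2: Horner steps 7 → 6, so m(2) = 6.
  α_2 = 8: Horner steps 7 → 9, so m(8) = 9.
  α_3 = 12: Horner steps 7 → 11, so m(12) = 11.
  α_4 = 6: Horner steps 7 → 8, so m(6) = 8.
  α_5 = 1: Horner steps 7 → 12, so m(1) = 12.
Codeword c = [6, 9, 11, 8, 12] ∈ F_13^5.


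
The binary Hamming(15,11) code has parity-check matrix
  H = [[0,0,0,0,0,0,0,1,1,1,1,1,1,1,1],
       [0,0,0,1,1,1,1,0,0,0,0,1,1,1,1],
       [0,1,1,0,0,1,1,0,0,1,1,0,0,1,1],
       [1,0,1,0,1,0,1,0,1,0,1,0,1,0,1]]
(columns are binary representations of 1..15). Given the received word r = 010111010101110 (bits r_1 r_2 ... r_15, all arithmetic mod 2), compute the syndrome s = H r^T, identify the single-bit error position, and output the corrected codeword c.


s = (1, 0, 0, 0)^T, error position = 8, corrected codeword c = 010111000101110

Compute s = H r^T mod 2 one row at a time:
  s_1 = 1 + 0 + 1 + 0 + 1 + 1 + 1 + 0 = 5 ≡ 1 (mod 2).
  s_2 = 1 + 1 + 1 + 0 + 1 + 1 + 1 + 0 = 6 ≡ 0 (mod 2).
  s_3 = 1 + 0 + 1 + 0 + 1 + 0 + 1 + 0 = 4 ≡ 0 (mod 2).
  s_4 = 0 + 0 + 1 + 0 + 0 + 0 + 1 + 0 = 2 ≡ 0 (mod 2).
s = (1, 0, 0, 0)^T — this equals column 8 of H (binary 1000), so error is at position 8.
Correct: flip bit 8 of r = 010111010101110 to get c = 010111000101110.


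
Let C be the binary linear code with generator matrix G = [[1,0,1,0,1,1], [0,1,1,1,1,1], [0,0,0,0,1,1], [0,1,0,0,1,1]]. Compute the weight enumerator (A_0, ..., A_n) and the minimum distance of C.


Weight distribution: A_0 = 1, A_1 = 1, A_2 = 4, A_3 = 4, A_4 = 3, A_5 = 3. Minimum distance d = 1.

Enumerate all 2^4 = 16 messages m ∈ F_2^4.
For each, compute codeword c = mG in F_2^6, then tally its weight.
  m = 0000 → c = 000000, weight = 0.
  m = 1000 → c = 101011, weight = 4.
  m = 0100 → c = 011111, weight = 5.
  m = 1100 → c = 110100, weight = 3.
  m = 0010 → c = 000011, weight = 2.
  m = 1010 → c = 101000, weight = 2.
  m = 0110 → c = 011100, weight = 3.
  m = 1110 → c = 110111, weight = 5.
  m = 0001 → c = 010011, weight = 3.
  m = 1001 → c = 111000, weight = 3.
  m = 0101 → c = 001100, weight = 2.
  m = 1101 → c = 100111, weight = 4.
  m = 0011 → c = 010000, weight = 1.
  m = 1011 → c = 111011, weight = 5.
  m = 0111 → c = 001111, weight = 4.
  m = 1111 → c = 100100, weight = 2.
Tally weights:
  weight 0: 1 codewords.
  weight 1: 1 codewords.
  weight 2: 4 codewords.
  weight 3: 4 codewords.
  weight 4: 3 codewords.
  weight 5: 3 codewords.
Minimum distance d = smallest w > 0 with A_w > 0 = 1.
Sanity: Σ A_w = 16 = 2^4 = 16 ✓.


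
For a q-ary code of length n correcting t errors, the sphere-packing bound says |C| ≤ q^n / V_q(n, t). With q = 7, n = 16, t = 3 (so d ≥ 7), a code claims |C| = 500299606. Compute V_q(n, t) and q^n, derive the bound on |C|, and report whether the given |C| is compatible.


V_q(n, t) = 125377, q^n = 33232930569601, Hamming bound = 265064011, |C| = 500299606 > bound (violated).

Step 1: Compute V_q(n, t) = Σ_{j=0}^3 C(n, j) (q−1)^j.
  j = 0: C(16,0)·(6)^0 = 1·1 = 1.
  j = 1: C(16,1)·(6)^1 = 16·6 = 96.
  j = 2: C(16,2)·(6)^2 = 120·36 = 4320.
  j = 3: C(16,3)·(6)^3 = 560·216 = 120960.
  V_q(n, t) = 1 + 96 + 4320 + 120960 = 125377.
Step 2: q^n = 7^16 = 33232930569601.
Step 3: Hamming bound ⌊q^n / V_q(n,t)⌋ = ⌊33232930569601/125377⌋ = 265064011.
Step 4: Compare |C| = 500299606 to 265064011: violated.
The claimed |C| lies above the Hamming bound, so no 7-ary code of length 16 with d ≥ 7 can have 500299606 codewords.


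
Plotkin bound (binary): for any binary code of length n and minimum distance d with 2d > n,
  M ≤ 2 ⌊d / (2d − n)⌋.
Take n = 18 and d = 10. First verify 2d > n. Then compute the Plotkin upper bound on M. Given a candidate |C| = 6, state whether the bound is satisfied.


Plotkin bound M ≤ 10; given |C| = 6 ≤ bound (satisfied).

Check applicability: 2d = 20, n = 18.
2d − n = 2 > 0, so Plotkin applies.
Compute d/(2d−n) = 10/2 ≈ 5.0000.
⌊d/(2d−n)⌋ = 5.
Plotkin bound: M ≤ 2·5 = 10.
Given |C| = 6, check: satisfied.
This |C| is below the Plotkin bound.


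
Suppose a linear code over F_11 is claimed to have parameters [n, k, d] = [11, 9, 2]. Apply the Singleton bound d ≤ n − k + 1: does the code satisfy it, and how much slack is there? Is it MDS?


Singleton RHS = n − k + 1 = 3, slack = 1, bound satisfied, not MDS.

Singleton bound: d ≤ n − k + 1.
Here n = 11, k = 9, so n − k + 1 = 3.
Given d = 2, check d ≤ 3: YES.
Slack = (n − k + 1) − d = 1.
The code is NOT MDS (slack = 1 > 0).
Description: the claimed parameters are [11, 9, 2]_11; such a code would be non-MDS.


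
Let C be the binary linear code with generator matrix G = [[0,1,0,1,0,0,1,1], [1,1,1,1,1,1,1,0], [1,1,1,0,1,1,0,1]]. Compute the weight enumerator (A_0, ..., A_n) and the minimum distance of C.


Weight distribution: A_0 = 1, A_1 = 1, A_3 = 1, A_4 = 1, A_5 = 1, A_6 = 2, A_7 = 1. Minimum distance d = 1.

Enumerate all 2^3 = 8 messages m ∈ F_2^3.
For each, compute codeword c = mG in F_2^8, then tally its weight.
  m = 000 → c = 00000000, weight = 0.
  m = 100 → c = 01010011, weight = 4.
  m = 010 → c = 11111110, weight = 7.
  m = 110 → c = 10101101, weight = 5.
  m = 001 → c = 11101101, weight = 6.
  m = 101 → c = 10111110, weight = 6.
  m = 011 → c = 00010011, weight = 3.
  m = 111 → c = 01000000, weight = 1.
Tally weights:
  weight 0: 1 codewords.
  weight 1: 1 codewords.
  weight 3: 1 codewords.
  weight 4: 1 codewords.
  weight 5: 1 codewords.
  weight 6: 2 codewords.
  weight 7: 1 codewords.
Minimum distance d = smallest w > 0 with A_w > 0 = 1.
Sanity: Σ A_w = 8 = 2^3 = 8 ✓.


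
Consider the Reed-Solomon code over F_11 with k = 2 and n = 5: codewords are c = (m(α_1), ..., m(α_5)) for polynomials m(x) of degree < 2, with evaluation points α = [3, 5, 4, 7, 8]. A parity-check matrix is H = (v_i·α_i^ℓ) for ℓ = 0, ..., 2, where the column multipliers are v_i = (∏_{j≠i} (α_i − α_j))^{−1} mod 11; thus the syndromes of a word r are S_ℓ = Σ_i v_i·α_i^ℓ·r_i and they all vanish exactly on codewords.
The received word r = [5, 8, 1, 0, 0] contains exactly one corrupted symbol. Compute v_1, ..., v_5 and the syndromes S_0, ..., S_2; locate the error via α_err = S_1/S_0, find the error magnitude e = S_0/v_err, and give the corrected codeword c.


S = (3, 2, 5), error at position 5, error magnitude e = 4, c = [5, 8, 1, 0, 7].

Step 1: column multipliers v_i = (∏_{j≠i}(α_i − α_j))^{−1} mod 11.
  i = 1 (α = 3): (3−5)(3−4)(3−7)(3−8) = (−2)·(−1)·(−4)·(−5) = 40 ≡ 7, so v_1 = 7^{−1} = 8 (mod 11).
  i = 2 (α = 5): (5−3)(5−4)(5−7)(5−8) = 2·1·(−2)·(−3) = 12 ≡ 1, so v_2 = 1^{−1} = 1 (mod 11).
  i = 3 (α = 4): (4−3)(4−5)(4−7)(4−8) = 1·(−1)·(−3)·(−4) = −12 ≡ 10, so v_3 = 10^{−1} = 10 (mod 11).
  i = 4 (α = 7): (7−3)(7−5)(7−4)(7−8) = 4·2·3·(−1) = −24 ≡ 9, so v_4 = 9^{−1} = 5 (mod 11).
  i = 5 (α = 8): (8−3)(8−5)(8−4)(8−7) = 5·3·4·1 = 60 ≡ 5, so v_5 = 5^{−1} = 9 (mod 11).
  v = [8, 1, 10, 5, 9].
Step 2: syndromes of r = [5, 8, 1, 0, 0] (all sums mod 11).
  S_0 = Σ v_i r_i = 8·5 + 1·8 + 10·1 + 5·0 + 9·0 = 58 ≡ 3.
  S_1 = Σ v_i α_i r_i = 8·3·5 + 1·5·8 + 10·4·1 + 5·7·0 + 9·8·0 = 200 ≡ 2.
  α_i^2 mod 11 = [9, 3, 5, 5, 9].
  S_2 = Σ v_i α_i^2 r_i = 8·9·5 + 1·3·8 + 10·5·1 + 5·5·0 + 9·9·0 = 434 ≡ 5.
  S = (3, 2, 5) ≠ 0, so r is not a codeword (an error is present).
Step 3: locate the error. For a single error e at position i, S_ℓ = v_i·e·α_i^ℓ, so α_err = S_1/S_0.
  S_0^{−1} = 3^{−1} = 4 (mod 11), so α_err = 2·4 = 8 ≡ 8 = α_5. Error position i = 5.
  Consistency check: S_2/S_1 = 5·6 = 30 ≡ 8 = α_err ✓ (single-error assumption holds).
Step 4: error magnitude e = S_0/v_5 = S_0·∏_{j≠5}(α_5 − α_j) = 3·5 = 15 ≡ 4 (mod 11).
Step 5: correct position 5: c_5 = r_5 − e = 0 − 4 ≡ 7 (mod 11). Hence c = [5, 8, 1, 0, 7].
  Check: interpolating c through the α_i gives m(x) = 6 + 7·x (degree < 2) with m(α_i) = c_i for every i, so c is indeed a codeword.


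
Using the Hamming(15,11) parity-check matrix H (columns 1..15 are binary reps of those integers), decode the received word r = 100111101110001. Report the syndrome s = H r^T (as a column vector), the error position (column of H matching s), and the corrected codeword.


s = (0, 1, 1, 0)^T, error position = 6, corrected codeword c = 100110101110001

Compute s = H r^T mod 2 one row at a time:
  s_1 = 0 + 1 + 1 + 1 + 0 + 0 + 0 + 1 = 4 ≡ 0 (mod 2).
  s_2 = 1 + 1 + 1 + 1 + 0 + 0 + 0 + 1 = 5 ≡ 1 (mod 2).
  s_3 = 0 + 0 + 1 + 1 + 1 + 1 + 0 + 1 = 5 ≡ 1 (mod 2).
  s_4 = 1 + 0 + 1 + 1 + 1 + 1 + 0 + 1 = 6 ≡ 0 (mod 2).
s = (0, 1, 1, 0)^T — this equals column 6 of H (binary 0110), so error is at position 6.
Correct: flip bit 6 of r = 100111101110001 to get c = 100110101110001.


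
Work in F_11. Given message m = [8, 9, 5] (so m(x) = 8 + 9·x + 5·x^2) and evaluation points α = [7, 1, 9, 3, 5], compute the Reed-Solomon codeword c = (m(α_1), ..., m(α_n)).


c = [8, 0, 10, 3, 2]

Message polynomial: m(x) = 8 + 9·x + 5·x^2 (mod 11).
For each evaluation point α_i, compute m(α_i) mod 11:
  α_1 = 7: Horner steps 5 → 0 → 8, so m(7) = 8.
  α_2 = 1: Horner steps 5 → 3 → 0, so m(1) = 0.
  α_3 = 9: Horner steps 5 → 10 → 10, so m(9) = 10.
  α_4 = 3: Horner steps 5 → 2 → 3, so m(3) = 3.
  α_5 = 5: Horner steps 5 → 1 → 2, so m(5) = 2.
Codeword c = [8, 0, 10, 3, 2] ∈ F_11^5.


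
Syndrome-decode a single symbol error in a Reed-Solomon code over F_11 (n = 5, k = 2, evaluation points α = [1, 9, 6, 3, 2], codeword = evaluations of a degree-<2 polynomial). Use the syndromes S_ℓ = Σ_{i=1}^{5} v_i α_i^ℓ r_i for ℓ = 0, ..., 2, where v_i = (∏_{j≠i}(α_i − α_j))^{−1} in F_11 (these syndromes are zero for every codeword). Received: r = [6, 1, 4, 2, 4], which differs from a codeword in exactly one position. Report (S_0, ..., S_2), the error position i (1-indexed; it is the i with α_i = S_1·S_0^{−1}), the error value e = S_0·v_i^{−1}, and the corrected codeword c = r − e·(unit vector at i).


S = (9, 10, 5), error at position 3, error magnitude e = 8, c = [6, 1, 7, 2, 4].

Step 1: column multipliers v_i = (∏_{j≠i}(α_i − α_j))^{−1} mod 11.
  i = 1 (α = 1): (1−9)(1−6)(1−3)(1−2) = (−8)·(−5)·(−2)·(−1) = 80 ≡ 3, so v_1 = 3^{−1} = 4 (mod 11).
  i = 2 (α = 9): (9−1)(9−6)(9−3)(9−2) = 8·3·6·7 = 1008 ≡ 7, so v_2 = 7^{−1} = 8 (mod 11).
  i = 3 (α = 6): (6−1)(6−9)(6−3)(6−2) = 5·(−3)·3·4 = −180 ≡ 7, so v_3 = 7^{−1} = 8 (mod 11).
  i = 4 (α = 3): (3−1)(3−9)(3−6)(3−2) = 2·(−6)·(−3)·1 = 36 ≡ 3, so v_4 = 3^{−1} = 4 (mod 11).
  i = 5 (α = 2): (2−1)(2−9)(2−6)(2−3) = 1·(−7)·(−4)·(−1) = −28 ≡ 5, so v_5 = 5^{−1} = 9 (mod 11).
  v = [4, 8, 8, 4, 9].
Step 2: syndromes of r = [6, 1, 4, 2, 4] (all sums mod 11).
  S_0 = Σ v_i r_i = 4·6 + 8·1 + 8·4 + 4·2 + 9·4 = 108 ≡ 9.
  S_1 = Σ v_i α_i r_i = 4·1·6 + 8·9·1 + 8·6·4 + 4·3·2 + 9·2·4 = 384 ≡ 10.
  α_i^2 mod 11 = [1, 4, 3, 9, 4].
  S_2 = Σ v_i α_i^2 r_i = 4·1·6 + 8·4·1 + 8·3·4 + 4·9·2 + 9·4·4 = 368 ≡ 5.
  S = (9, 10, 5) ≠ 0, so r is not a codeword (an error is present).
Step 3: locate the error. For a single error e at position i, S_ℓ = v_i·e·α_i^ℓ, so α_err = S_1/S_0.
  S_0^{−1} = 9^{−1} = 5 (mod 11), so α_err = 10·5 = 50 ≡ 6 = α_3. Error position i = 3.
  Consistency check: S_2/S_1 = 5·10 = 50 ≡ 6 = α_err ✓ (single-error assumption holds).
Step 4: error magnitude e = S_0/v_3 = S_0·∏_{j≠3}(α_3 − α_j) = 9·7 = 63 ≡ 8 (mod 11).
Step 5: correct position 3: c_3 = r_3 − e = 4 − 8 ≡ 7 (mod 11). Hence c = [6, 1, 7, 2, 4].
  Check: interpolating c through the α_i gives m(x) = 8 + 9·x (degree < 2) with m(α_i) = c_i for every i, so c is indeed a codeword.


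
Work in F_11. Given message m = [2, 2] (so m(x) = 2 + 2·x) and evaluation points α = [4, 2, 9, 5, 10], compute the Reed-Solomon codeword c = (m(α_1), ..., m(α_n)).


c = [10, 6, 9, 1, 0]

Message polynomial: m(x) = 2 + 2·x (mod 11).
For each evaluation point α_i, compute m(α_i) mod 11:
  α_1 = 4: Horner steps 2 → 10, so m(4) = 10.
  α_2 = 2: Horner steps 2 → 6, so m(2) = 6.
  α_3 = 9: Horner steps 2 → 9, so m(9) = 9.
  α_4 = 5: Horner steps 2 → 1, so m(5) = 1.
  α_5 = 10: Horner steps 2 → 0, so m(10) = 0.
Codeword c = [10, 6, 9, 1, 0] ∈ F_11^5.


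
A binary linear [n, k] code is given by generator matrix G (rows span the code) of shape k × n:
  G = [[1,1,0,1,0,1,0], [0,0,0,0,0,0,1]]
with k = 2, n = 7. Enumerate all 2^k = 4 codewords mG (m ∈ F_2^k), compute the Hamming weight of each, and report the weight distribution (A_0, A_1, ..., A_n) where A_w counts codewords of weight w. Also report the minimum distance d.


Weight distribution: A_0 = 1, A_1 = 1, A_4 = 1, A_5 = 1. Minimum distance d = 1.

Enumerate all 2^2 = 4 messages m ∈ F_2^2.
For each, compute codeword c = mG in F_2^7, then tally its weight.
  m = 00 → c = 0000000, weight = 0.
  m = 10 → c = 1101010, weight = 4.
  m = 01 → c = 0000001, weight = 1.
  m = 11 → c = 1101011, weight = 5.
Tally weights:
  weight 0: 1 codewords.
  weight 1: 1 codewords.
  weight 4: 1 codewords.
  weight 5: 1 codewords.
Minimum distance d = smallest w > 0 with A_w > 0 = 1.
Sanity: Σ A_w = 4 = 2^2 = 4 ✓.


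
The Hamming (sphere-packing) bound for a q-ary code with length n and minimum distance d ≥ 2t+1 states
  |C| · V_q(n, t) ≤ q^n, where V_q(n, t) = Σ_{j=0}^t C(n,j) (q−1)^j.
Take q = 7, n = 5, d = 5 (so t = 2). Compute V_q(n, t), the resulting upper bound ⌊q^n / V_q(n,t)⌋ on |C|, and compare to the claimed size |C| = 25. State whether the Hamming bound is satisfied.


V_q(n, t) = 391, q^n = 16807, Hamming bound = 42, |C| = 25 ≤ bound (satisfied).

Step 1: Compute V_q(n, t) = Σ_{j=0}^2 C(n, j) (q−1)^j.
  j = 0: C(5,0)·(6)^0 = 1·1 = 1.
  j = 1: C(5,1)·(6)^1 = 5·6 = 30.
  j = 2: C(5,2)·(6)^2 = 10·36 = 360.
  V_q(n, t) = 1 + 30 + 360 = 391.
Step 2: q^n = 7^5 = 16807.
Step 3: Hamming bound ⌊q^n / V_q(n,t)⌋ = ⌊16807/391⌋ = 42.
Step 4: Compare |C| = 25 to 42: satisfied.
The claimed |C| lies below the Hamming bound.


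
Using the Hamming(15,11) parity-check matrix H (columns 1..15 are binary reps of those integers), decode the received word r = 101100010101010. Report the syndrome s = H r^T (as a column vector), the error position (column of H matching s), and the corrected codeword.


s = (0, 1, 1, 0)^T, error position = 6, corrected codeword c = 101101010101010

Compute s = H r^T mod 2 one row at a time:
  s_1 = 1 + 0 + 1 + 0 + 1 + 0 + 1 + 0 = 4 ≡ 0 (mod 2).
  s_2 = 1 + 0 + 0 + 0 + 1 + 0 + 1 + 0 = 3 ≡ 1 (mod 2).
  s_3 = 0 + 1 + 0 + 0 + 1 + 0 + 1 + 0 = 3 ≡ 1 (mod 2).
  s_4 = 1 + 1 + 0 + 0 + 0 + 0 + 0 + 0 = 2 ≡ 0 (mod 2).
s = (0, 1, 1, 0)^T — this equals column 6 of H (binary 0110), so error is at position 6.
Correct: flip bit 6 of r = 101100010101010 to get c = 101101010101010.


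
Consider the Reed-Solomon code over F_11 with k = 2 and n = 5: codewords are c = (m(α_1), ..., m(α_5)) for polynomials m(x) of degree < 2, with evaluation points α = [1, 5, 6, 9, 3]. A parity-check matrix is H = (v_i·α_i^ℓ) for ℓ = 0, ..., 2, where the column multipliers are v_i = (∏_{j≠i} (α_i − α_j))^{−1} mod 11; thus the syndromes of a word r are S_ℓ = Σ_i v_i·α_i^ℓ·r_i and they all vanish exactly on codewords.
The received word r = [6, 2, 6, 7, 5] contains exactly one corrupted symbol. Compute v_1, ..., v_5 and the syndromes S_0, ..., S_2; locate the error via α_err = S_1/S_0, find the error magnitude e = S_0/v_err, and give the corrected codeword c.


S = (9, 9, 9), error at position 1, error magnitude e = 9, c = [8, 2, 6, 7, 5].

Step 1: column multipliers v_i = (∏_{j≠i}(α_i − α_j))^{−1} mod 11.
  i = 1 (α = 1): (1−5)(1−6)(1−9)(1−3) = (−4)·(−5)·(−8)·(−2) = 320 ≡ 1, so v_1 = 1^{−1} = 1 (mod 11).
  i = 2 (α = 5): (5−1)(5−6)(5−9)(5−3) = 4·(−1)·(−4)·2 = 32 ≡ 10, so v_2 = 10^{−1} = 10 (mod 11).
  i = 3 (α = 6): (6−1)(6−5)(6−9)(6−3) = 5·1·(−3)·3 = −45 ≡ 10, so v_3 = 10^{−1} = 10 (mod 11).
  i = 4 (α = 9): (9−1)(9−5)(9−6)(9−3) = 8·4·3·6 = 576 ≡ 4, so v_4 = 4^{−1} = 3 (mod 11).
  i = 5 (α = 3): (3−1)(3−5)(3−6)(3−9) = 2·(−2)·(−3)·(−6) = −72 ≡ 5, so v_5 = 5^{−1} = 9 (mod 11).
  v = [1, 10, 10, 3, 9].
Step 2: syndromes of r = [6, 2, 6, 7, 5] (all sums mod 11).
  S_0 = Σ v_i r_i = 1·6 + 10·2 + 10·6 + 3·7 + 9·5 = 152 ≡ 9.
  S_1 = Σ v_i α_i r_i = 1·1·6 + 10·5·2 + 10·6·6 + 3·9·7 + 9·3·5 = 790 ≡ 9.
  α_i^2 mod 11 = [1, 3, 3, 4, 9].
  S_2 = Σ v_i α_i^2 r_i = 1·1·6 + 10·3·2 + 10·3·6 + 3·4·7 + 9·9·5 = 735 ≡ 9.
  S = (9, 9, 9) ≠ 0, so r is not a codeword (an error is present).
Step 3: locate the error. For a single error e at position i, S_ℓ = v_i·e·α_i^ℓ, so α_err = S_1/S_0.
  S_0^{−1} = 9^{−1} = 5 (mod 11), so α_err = 9·5 = 45 ≡ 1 = α_1. Error position i = 1.
  Consistency check: S_2/S_1 = 9·5 = 45 ≡ 1 = α_err ✓ (single-error assumption holds).
Step 4: error magnitude e = S_0/v_1 = S_0·∏_{j≠1}(α_1 − α_j) = 9·1 = 9 ≡ 9 (mod 11).
Step 5: correct position 1: c_1 = r_1 − e = 6 − 9 ≡ 8 (mod 11). Hence c = [8, 2, 6, 7, 5].
  Check: interpolating c through the α_i gives m(x) = 4 + 4·x (degree < 2) with m(α_i) = c_i for every i, so c is indeed a codeword.


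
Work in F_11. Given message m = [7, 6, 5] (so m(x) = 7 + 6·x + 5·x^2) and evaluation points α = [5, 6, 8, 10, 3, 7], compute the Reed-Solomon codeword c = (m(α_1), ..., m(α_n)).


c = [8, 3, 1, 6, 4, 8]

Message polynomial: m(x) = 7 + 6·x + 5·x^2 (mod 11).
For each evaluation point α_i, compute m(α_i) mod 11:
  α_1 = 5: Horner steps 5 → 9 → 8, so m(5) = 8.
  α_2 = 6: Horner steps 5 → 3 → 3, so m(6) = 3.
  α_3 = 8: Horner steps 5 → 2 → 1, so m(8) = 1.
  α_4 = 10: Horner steps 5 → 1 → 6, so m(10) = 6.
  α_5 = 3: Horner steps 5 → 10 → 4, so m(3) = 4.
  α_6 = 7: Horner steps 5 → 8 → 8, so m(7) = 8.
Codeword c = [8, 3, 1, 6, 4, 8] ∈ F_11^6.


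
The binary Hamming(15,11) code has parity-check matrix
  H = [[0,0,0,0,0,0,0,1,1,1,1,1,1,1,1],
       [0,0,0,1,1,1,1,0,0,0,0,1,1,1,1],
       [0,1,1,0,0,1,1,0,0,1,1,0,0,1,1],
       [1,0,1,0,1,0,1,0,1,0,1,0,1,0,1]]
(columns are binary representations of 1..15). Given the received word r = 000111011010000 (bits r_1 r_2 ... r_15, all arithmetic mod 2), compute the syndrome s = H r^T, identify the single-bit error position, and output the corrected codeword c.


s = (1, 1, 0, 1)^T, error position = 13, corrected codeword c = 000111011010100

Compute s = H r^T mod 2 one row at a time:
  s_1 = 1 + 1 + 0 + 1 + 0 + 0 + 0 + 0 = 3 ≡ 1 (mod 2).
  s_2 = 1 + 1 + 1 + 0 + 0 + 0 + 0 + 0 = 3 ≡ 1 (mod 2).
  s_3 = 0 + 0 + 1 + 0 + 0 + 1 + 0 + 0 = 2 ≡ 0 (mod 2).
  s_4 = 0 + 0 + 1 + 0 + 1 + 1 + 0 + 0 = 3 ≡ 1 (mod 2).
s = (1, 1, 0, 1)^T — this equals column 13 of H (binary 1101), so error is at position 13.
Correct: flip bit 13 of r = 000111011010000 to get c = 000111011010100.


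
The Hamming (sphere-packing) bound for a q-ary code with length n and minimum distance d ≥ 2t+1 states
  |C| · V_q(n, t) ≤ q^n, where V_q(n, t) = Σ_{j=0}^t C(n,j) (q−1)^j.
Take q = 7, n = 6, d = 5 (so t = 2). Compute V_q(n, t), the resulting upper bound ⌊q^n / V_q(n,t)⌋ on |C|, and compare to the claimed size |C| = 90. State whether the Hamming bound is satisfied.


V_q(n, t) = 577, q^n = 117649, Hamming bound = 203, |C| = 90 ≤ bound (satisfied).

Step 1: Compute V_q(n, t) = Σ_{j=0}^2 C(n, j) (q−1)^j.
  j = 0: C(6,0)·(6)^0 = 1·1 = 1.
  j = 1: C(6,1)·(6)^1 = 6·6 = 36.
  j = 2: C(6,2)·(6)^2 = 15·36 = 540.
  V_q(n, t) = 1 + 36 + 540 = 577.
Step 2: q^n = 7^6 = 117649.
Step 3: Hamming bound ⌊q^n / V_q(n,t)⌋ = ⌊117649/577⌋ = 203.
Step 4: Compare |C| = 90 to 203: satisfied.
The claimed |C| lies below the Hamming bound.


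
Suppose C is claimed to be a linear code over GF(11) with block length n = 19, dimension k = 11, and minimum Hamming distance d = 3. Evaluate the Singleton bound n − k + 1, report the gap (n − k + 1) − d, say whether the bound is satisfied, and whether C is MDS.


Singleton RHS = n − k + 1 = 9, slack = 6, bound satisfied, not MDS.

Singleton bound: d ≤ n − k + 1.
Here n = 19, k = 11, so n − k + 1 = 9.
Given d = 3, check d ≤ 9: YES.
Slack = (n − k + 1) − d = 6.
The code is NOT MDS (slack = 6 > 0).
Description: the claimed parameters are [19, 11, 3]_11; such a code would be non-MDS.


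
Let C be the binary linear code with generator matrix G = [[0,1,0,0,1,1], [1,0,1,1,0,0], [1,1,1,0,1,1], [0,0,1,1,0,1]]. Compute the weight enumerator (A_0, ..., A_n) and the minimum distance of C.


Weight distribution: A_0 = 1, A_1 = 1, A_2 = 3, A_3 = 6, A_4 = 3, A_5 = 1, A_6 = 1. Minimum distance d = 1.

Enumerate all 2^4 = 16 messages m ∈ F_2^4.
For each, compute codeword c = mG in F_2^6, then tally its weight.
  m = 0000 → c = 000000, weight = 0.
  m = 1000 → c = 010011, weight = 3.
  m = 0100 → c = 101100, weight = 3.
  m = 1100 → c = 111111, weight = 6.
  m = 0010 → c = 111011, weight = 5.
  m = 1010 → c = 101000, weight = 2.
  m = 0110 → c = 010111, weight = 4.
  m = 1110 → c = 000100, weight = 1.
  m = 0001 → c = 001101, weight = 3.
  m = 1001 → c = 011110, weight = 4.
  m = 0101 → c = 100001, weight = 2.
  m = 1101 → c = 110010, weight = 3.
  m = 0011 → c = 110110, weight = 4.
  m = 1011 → c = 100101, weight = 3.
  m = 0111 → c = 011010, weight = 3.
  m = 1111 → c = 001001, weight = 2.
Tally weights:
  weight 0: 1 codewords.
  weight 1: 1 codewords.
  weight 2: 3 codewords.
  weight 3: 6 codewords.
  weight 4: 3 codewords.
  weight 5: 1 codewords.
  weight 6: 1 codewords.
Minimum distance d = smallest w > 0 with A_w > 0 = 1.
Sanity: Σ A_w = 16 = 2^4 = 16 ✓.


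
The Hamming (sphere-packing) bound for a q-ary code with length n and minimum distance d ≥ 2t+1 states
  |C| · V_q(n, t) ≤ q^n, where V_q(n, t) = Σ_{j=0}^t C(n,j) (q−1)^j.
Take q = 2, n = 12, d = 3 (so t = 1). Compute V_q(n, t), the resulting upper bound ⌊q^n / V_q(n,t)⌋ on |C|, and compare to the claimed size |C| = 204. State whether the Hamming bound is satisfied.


V_q(n, t) = 13, q^n = 4096, Hamming bound = 315, |C| = 204 ≤ bound (satisfied).

Step 1: Compute V_q(n, t) = Σ_{j=0}^1 C(n, j) (q−1)^j.
  j = 0: C(12,0)·(1)^0 = 1·1 = 1.
  j = 1: C(12,1)·(1)^1 = 12·1 = 12.
  V_q(n, t) = 1 + 12 = 13.
Step 2: q^n = 2^12 = 4096.
Step 3: Hamming bound ⌊q^n / V_q(n,t)⌋ = ⌊4096/13⌋ = 315.
Step 4: Compare |C| = 204 to 315: satisfied.
The claimed |C| lies below the Hamming bound.


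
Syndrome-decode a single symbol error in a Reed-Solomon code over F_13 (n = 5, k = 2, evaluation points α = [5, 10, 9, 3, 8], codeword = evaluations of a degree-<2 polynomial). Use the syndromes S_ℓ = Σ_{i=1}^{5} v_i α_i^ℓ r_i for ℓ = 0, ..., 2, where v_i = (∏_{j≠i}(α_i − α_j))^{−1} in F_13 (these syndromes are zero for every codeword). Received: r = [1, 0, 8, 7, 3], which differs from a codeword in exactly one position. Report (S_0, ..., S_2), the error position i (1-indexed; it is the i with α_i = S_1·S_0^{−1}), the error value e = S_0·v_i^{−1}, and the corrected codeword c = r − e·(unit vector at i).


S = (4, 12, 10), error at position 4, error magnitude e = 3, c = [1, 0, 8, 4, 3].

Step 1: column multipliers v_i = (∏_{j≠i}(α_i − α_j))^{−1} mod 13.
  i = 1 (α = 5): (5−10)(5−9)(5−3)(5−8) = (−5)·(−4)·2·(−3) = −120 ≡ 10, so v_1 = 10^{−1} = 4 (mod 13).
  i = 2 (α = 10): (10−5)(10−9)(10−3)(10−8) = 5·1·7·2 = 70 ≡ 5, so v_2 = 5^{−1} = 8 (mod 13).
  i = 3 (α = 9): (9−5)(9−10)(9−3)(9−8) = 4·(−1)·6·1 = −24 ≡ 2, so v_3 = 2^{−1} = 7 (mod 13).
  i = 4 (α = 3): (3−5)(3−10)(3−9)(3−8) = (−2)·(−7)·(−6)·(−5) = 420 ≡ 4, so v_4 = 4^{−1} = 10 (mod 13).
  i = 5 (α = 8): (8−5)(8−10)(8−9)(8−3) = 3·(−2)·(−1)·5 = 30 ≡ 4, so v_5 = 4^{−1} = 10 (mod 13).
  v = [4, 8, 7, 10, 10].
Step 2: syndromes of r = [1, 0, 8, 7, 3] (all sums mod 13).
  S_0 = Σ v_i r_i = 4·1 + 8·0 + 7·8 + 10·7 + 10·3 = 160 ≡ 4.
  S_1 = Σ v_i α_i r_i = 4·5·1 + 8·10·0 + 7·9·8 + 10·3·7 + 10·8·3 = 974 ≡ 12.
  α_i^2 mod 13 = [12, 9, 3, 9, 12].
  S_2 = Σ v_i α_i^2 r_i = 4·12·1 + 8·9·0 + 7·3·8 + 10·9·7 + 10·12·3 = 1206 ≡ 10.
  S = (4, 12, 10) ≠ 0, so r is not a codeword (an error is present).
Step 3: locate the error. For a single error e at position i, S_ℓ = v_i·e·α_i^ℓ, so α_err = S_1/S_0.
  S_0^{−1} = 4^{−1} = 10 (mod 13), so α_err = 12·10 = 120 ≡ 3 = α_4. Error position i = 4.
  Consistency check: S_2/S_1 = 10·12 = 120 ≡ 3 = α_err ✓ (single-error assumption holds).
Step 4: error magnitude e = S_0/v_4 = S_0·∏_{j≠4}(α_4 − α_j) = 4·4 = 16 ≡ 3 (mod 13).
Step 5: correct position 4: c_4 = r_4 − e = 7 − 3 ≡ 4 (mod 13). Hence c = [1, 0, 8, 4, 3].
  Check: interpolating c through the α_i gives m(x) = 2 + 5·x (degree < 2) with m(α_i) = c_i for every i, so c is indeed a codeword.


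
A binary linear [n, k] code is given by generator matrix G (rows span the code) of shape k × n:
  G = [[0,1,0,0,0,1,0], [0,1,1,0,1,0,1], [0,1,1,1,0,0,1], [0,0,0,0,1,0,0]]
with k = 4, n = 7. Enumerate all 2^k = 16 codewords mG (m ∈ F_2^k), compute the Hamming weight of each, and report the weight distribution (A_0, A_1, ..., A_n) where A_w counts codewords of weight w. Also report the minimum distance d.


Weight distribution: A_0 = 1, A_1 = 2, A_2 = 2, A_3 = 4, A_4 = 5, A_5 = 2. Minimum distance d = 1.

Enumerate all 2^4 = 16 messages m ∈ F_2^4.
For each, compute codeword c = mG in F_2^7, then tally its weight.
  m = 0000 → c = 0000000, weight = 0.
  m = 1000 → c = 0100010, weight = 2.
  m = 0100 → c = 0110101, weight = 4.
  m = 1100 → c = 0010111, weight = 4.
  m = 0010 → c = 0111001, weight = 4.
  m = 1010 → c = 0011011, weight = 4.
  m = 0110 → c = 0001100, weight = 2.
  m = 1110 → c = 0101110, weight = 4.
  m = 0001 → c = 0000100, weight = 1.
  m = 1001 → c = 0100110, weight = 3.
  m = 0101 → c = 0110001, weight = 3.
  m = 1101 → c = 0010011, weight = 3.
  m = 0011 → c = 0111101, weight = 5.
  m = 1011 → c = 0011111, weight = 5.
  m = 0111 → c = 0001000, weight = 1.
  m = 1111 → c = 0101010, weight = 3.
Tally weights:
  weight 0: 1 codewords.
  weight 1: 2 codewords.
  weight 2: 2 codewords.
  weight 3: 4 codewords.
  weight 4: 5 codewords.
  weight 5: 2 codewords.
Minimum distance d = smallest w > 0 with A_w > 0 = 1.
Sanity: Σ A_w = 16 = 2^4 = 16 ✓.


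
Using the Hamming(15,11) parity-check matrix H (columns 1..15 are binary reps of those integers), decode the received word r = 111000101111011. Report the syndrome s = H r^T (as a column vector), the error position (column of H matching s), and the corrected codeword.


s = (0, 0, 1, 0)^T, error position = 2, corrected codeword c = 101000101111011

Compute s = H r^T mod 2 one row at a time:
  s_1 = 0 + 1 + 1 + 1 + 1 + 0 + 1 + 1 = 6 ≡ 0 (mod 2).
  s_2 = 0 + 0 + 0 + 1 + 1 + 0 + 1 + 1 = 4 ≡ 0 (mod 2).
  s_3 = 1 + 1 + 0 + 1 + 1 + 1 + 1 + 1 = 7 ≡ 1 (mod 2).
  s_4 = 1 + 1 + 0 + 1 + 1 + 1 + 0 + 1 = 6 ≡ 0 (mod 2).
s = (0, 0, 1, 0)^T — this equals column 2 of H (binary 0010), so error is at position 2.
Correct: flip bit 2 of r = 111000101111011 to get c = 101000101111011.


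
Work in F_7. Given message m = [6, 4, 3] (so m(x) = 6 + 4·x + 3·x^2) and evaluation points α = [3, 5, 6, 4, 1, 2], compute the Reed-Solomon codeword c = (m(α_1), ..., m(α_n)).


c = [3, 3, 5, 0, 6, 5]

Message polynomial: m(x) = 6 + 4·x + 3·x^2 (mod 7).
For each evaluation point α_i, compute m(α_i) mod 7:
  α_1 = 3: Horner steps 3 → 6 → 3, so m(3) = 3.
  α_2 = 5: Horner steps 3 → 5 → 3, so m(5) = 3.
  α_3 = 6: Horner steps 3 → 1 → 5, so m(6) = 5.
  α_4 = 4: Horner steps 3 → 2 → 0, so m(4) = 0.
  α_5 = 1: Horner steps 3 → 0 → 6, so m(1) = 6.
  α_6 = 2: Horner steps 3 → 3 → 5, so m(2) = 5.
Codeword c = [3, 3, 5, 0, 6, 5] ∈ F_7^6.


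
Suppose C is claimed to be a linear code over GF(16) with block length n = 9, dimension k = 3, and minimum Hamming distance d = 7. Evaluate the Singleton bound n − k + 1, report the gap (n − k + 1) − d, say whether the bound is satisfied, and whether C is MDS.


Singleton RHS = n − k + 1 = 7, slack = 0, bound satisfied, MDS.

Singleton bound: d ≤ n − k + 1.
Here n = 9, k = 3, so n − k + 1 = 7.
Given d = 7, check d ≤ 7: YES.
Slack = (n − k + 1) − d = 0.
The code is MDS (slack = 0).
Description: the claimed parameters are [9, 3, 7]_16; such a code would be MDS (meets Singleton bound).


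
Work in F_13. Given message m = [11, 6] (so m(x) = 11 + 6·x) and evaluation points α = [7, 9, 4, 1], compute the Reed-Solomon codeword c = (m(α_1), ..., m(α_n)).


c = [1, 0, 9, 4]

Message polynomial: m(x) = 11 + 6·x (mod 13).
For each evaluation point α_i, compute m(α_i) mod 13:
  α_1 = 7: Horner steps 6 → 1, so m(7) = 1.
  α_2 = 9: Horner steps 6 → 0, so m(9) = 0.
  α_3 = 4: Horner steps 6 → 9, so m(4) = 9.
  α_4 = 1: Horner steps 6 → 4, so m(1) = 4.
Codeword c = [1, 0, 9, 4] ∈ F_13^4.


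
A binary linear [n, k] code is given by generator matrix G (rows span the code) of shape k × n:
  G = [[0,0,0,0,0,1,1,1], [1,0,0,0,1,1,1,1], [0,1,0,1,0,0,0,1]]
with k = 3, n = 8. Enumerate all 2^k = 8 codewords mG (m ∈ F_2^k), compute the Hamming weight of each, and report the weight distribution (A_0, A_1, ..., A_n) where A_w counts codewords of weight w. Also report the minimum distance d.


Weight distribution: A_0 = 1, A_2 = 1, A_3 = 2, A_4 = 1, A_5 = 2, A_6 = 1. Minimum distance d = 2.

Enumerate all 2^3 = 8 messages m ∈ F_2^3.
For each, compute codeword c = mG in F_2^8, then tally its weight.
  m = 000 → c = 00000000, weight = 0.
  m = 100 → c = 00000111, weight = 3.
  m = 010 → c = 10001111, weight = 5.
  m = 110 → c = 10001000, weight = 2.
  m = 001 → c = 01010001, weight = 3.
  m = 101 → c = 01010110, weight = 4.
  m = 011 → c = 11011110, weight = 6.
  m = 111 → c = 11011001, weight = 5.
Tally weights:
  weight 0: 1 codewords.
  weight 2: 1 codewords.
  weight 3: 2 codewords.
  weight 4: 1 codewords.
  weight 5: 2 codewords.
  weight 6: 1 codewords.
Minimum distance d = smallest w > 0 with A_w > 0 = 2.
Sanity: Σ A_w = 8 = 2^3 = 8 ✓.


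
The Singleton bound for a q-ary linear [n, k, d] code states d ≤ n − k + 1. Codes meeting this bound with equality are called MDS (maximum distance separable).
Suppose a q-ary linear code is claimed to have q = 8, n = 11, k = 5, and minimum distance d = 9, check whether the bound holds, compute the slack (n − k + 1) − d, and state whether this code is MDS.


Singleton RHS = n − k + 1 = 7, slack = -2, bound violated (no such code; not MDS).

Singleton bound: d ≤ n − k + 1.
Here n = 11, k = 5, so n − k + 1 = 7.
Given d = 9, check d ≤ 7: NO.
Slack = (n − k + 1) − d = -2.
The slack is negative: d = 9 exceeds n − k + 1 = 7 by 2, so the Singleton bound is violated and no linear [11, 5, 9]_8 code can exist. In particular it is not MDS (MDS requires d = n − k + 1 exactly).
Description: the claimed parameters are [11, 5, 9]_8; such a code would be impossible (violates the Singleton bound).


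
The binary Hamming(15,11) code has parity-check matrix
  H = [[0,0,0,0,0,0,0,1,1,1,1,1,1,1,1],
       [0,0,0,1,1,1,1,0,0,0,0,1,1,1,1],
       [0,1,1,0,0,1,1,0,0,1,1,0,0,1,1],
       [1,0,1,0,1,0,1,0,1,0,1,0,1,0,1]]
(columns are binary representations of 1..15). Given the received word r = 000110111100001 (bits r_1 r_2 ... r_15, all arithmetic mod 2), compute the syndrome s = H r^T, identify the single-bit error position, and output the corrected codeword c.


s = (0, 0, 1, 0)^T, error position = 2, corrected codeword c = 010110111100001

Compute s = H r^T mod 2 one row at a time:
  s_1 = 1 + 1 + 1 + 0 + 0 + 0 + 0 + 1 = 4 ≡ 0 (mod 2).
  s_2 = 1 + 1 + 0 + 1 + 0 + 0 + 0 + 1 = 4 ≡ 0 (mod 2).
  s_3 = 0 + 0 + 0 + 1 + 1 + 0 + 0 + 1 = 3 ≡ 1 (mod 2).
  s_4 = 0 + 0 + 1 + 1 + 1 + 0 + 0 + 1 = 4 ≡ 0 (mod 2).
s = (0, 0, 1, 0)^T — this equals column 2 of H (binary 0010), so error is at position 2.
Correct: flip bit 2 of r = 000110111100001 to get c = 010110111100001.


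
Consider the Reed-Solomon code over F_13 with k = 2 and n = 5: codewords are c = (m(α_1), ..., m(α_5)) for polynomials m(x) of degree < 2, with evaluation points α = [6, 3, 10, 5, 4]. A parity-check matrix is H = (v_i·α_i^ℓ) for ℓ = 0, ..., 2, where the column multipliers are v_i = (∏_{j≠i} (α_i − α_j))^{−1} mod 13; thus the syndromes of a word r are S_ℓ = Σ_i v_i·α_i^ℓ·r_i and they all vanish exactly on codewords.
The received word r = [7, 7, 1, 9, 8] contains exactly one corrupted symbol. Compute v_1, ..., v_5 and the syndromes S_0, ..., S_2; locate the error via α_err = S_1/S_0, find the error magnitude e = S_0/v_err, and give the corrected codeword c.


S = (5, 4, 11), error at position 1, error magnitude e = 10, c = [10, 7, 1, 9, 8].

Step 1: column multipliers v_i = (∏_{j≠i}(α_i − α_j))^{−1} mod 13.
  i = 1 (α = 6): (6−3)(6−10)(6−5)(6−4) = 3·(−4)·1·2 = −24 ≡ 2, so v_1 = 2^{−1} = 7 (mod 13).
  i = 2 (α = 3): (3−6)(3−10)(3−5)(3−4) = (−3)·(−7)·(−2)·(−1) = 42 ≡ 3, so v_2 = 3^{−1} = 9 (mod 13).
  i = 3 (α = 10): (10−6)(10−3)(10−5)(10−4) = 4·7·5·6 = 840 ≡ 8, so v_3 = 8^{−1} = 5 (mod 13).
  i = 4 (α = 5): (5−6)(5−3)(5−10)(5−4) = (−1)·2·(−5)·1 = 10 ≡ 10, so v_4 = 10^{−1} = 4 (mod 13).
  i = 5 (α = 4): (4−6)(4−3)(4−10)(4−5) = (−2)·1·(−6)·(−1) = −12 ≡ 1, so v_5 = 1^{−1} = 1 (mod 13).
  v = [7, 9, 5, 4, 1].
Step 2: syndromes of r = [7, 7, 1, 9, 8] (all sums mod 13).
  S_0 = Σ v_i r_i = 7·7 + 9·7 + 5·1 + 4·9 + 1·8 = 161 ≡ 5.
  S_1 = Σ v_i α_i r_i = 7·6·7 + 9·3·7 + 5·10·1 + 4·5·9 + 1·4·8 = 745 ≡ 4.
  α_i^2 mod 13 = [10, 9, 9, 12, 3].
  S_2 = Σ v_i α_i^2 r_i = 7·10·7 + 9·9·7 + 5·9·1 + 4·12·9 + 1·3·8 = 1558 ≡ 11.
  S = (5, 4, 11) ≠ 0, so r is not a codeword (an error is present).
Step 3: locate the error. For a single error e at position i, S_ℓ = v_i·e·α_i^ℓ, so α_err = S_1/S_0.
  S_0^{−1} = 5^{−1} = 8 (mod 13), so α_err = 4·8 = 32 ≡ 6 = α_1. Error position i = 1.
  Consistency check: S_2/S_1 = 11·10 = 110 ≡ 6 = α_err ✓ (single-error assumption holds).
Step 4: error magnitude e = S_0/v_1 = S_0·∏_{j≠1}(α_1 − α_j) = 5·2 = 10 ≡ 10 (mod 13).
Step 5: correct position 1: c_1 = r_1 − e = 7 − 10 ≡ 10 (mod 13). Hence c = [10, 7, 1, 9, 8].
  Check: interpolating c through the α_i gives m(x) = 4 + 1·x (degree < 2) with m(α_i) = c_i for every i, so c is indeed a codeword.


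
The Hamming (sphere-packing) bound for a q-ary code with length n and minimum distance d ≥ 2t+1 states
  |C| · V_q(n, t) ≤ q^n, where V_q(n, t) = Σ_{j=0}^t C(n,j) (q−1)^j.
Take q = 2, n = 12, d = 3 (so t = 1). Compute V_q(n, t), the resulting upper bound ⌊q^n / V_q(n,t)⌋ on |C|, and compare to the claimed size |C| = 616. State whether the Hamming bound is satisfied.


V_q(n, t) = 13, q^n = 4096, Hamming bound = 315, |C| = 616 > bound (violated).

Step 1: Compute V_q(n, t) = Σ_{j=0}^1 C(n, j) (q−1)^j.
  j = 0: C(12,0)·(1)^0 = 1·1 = 1.
  j = 1: C(12,1)·(1)^1 = 12·1 = 12.
  V_q(n, t) = 1 + 12 = 13.
Step 2: q^n = 2^12 = 4096.
Step 3: Hamming bound ⌊q^n / V_q(n,t)⌋ = ⌊4096/13⌋ = 315.
Step 4: Compare |C| = 616 to 315: violated.
The claimed |C| lies above the Hamming bound, so no 2-ary code of length 12 with d ≥ 3 can have 616 codewords.


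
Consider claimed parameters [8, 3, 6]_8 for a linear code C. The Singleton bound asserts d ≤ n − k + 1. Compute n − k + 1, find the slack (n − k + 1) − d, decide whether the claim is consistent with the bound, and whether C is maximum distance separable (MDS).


Singleton RHS = n − k + 1 = 6, slack = 0, bound satisfied, MDS.

Singleton bound: d ≤ n − k + 1.
Here n = 8, k = 3, so n − k + 1 = 6.
Given d = 6, check d ≤ 6: YES.
Slack = (n − k + 1) − d = 0.
The code is MDS (slack = 0).
Description: the claimed parameters are [8, 3, 6]_8; such a code would be MDS (meets Singleton bound).


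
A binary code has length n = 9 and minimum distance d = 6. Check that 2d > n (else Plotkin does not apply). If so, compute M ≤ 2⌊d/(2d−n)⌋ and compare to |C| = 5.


Plotkin bound M ≤ 4; given |C| = 5 > bound (violated).

Check applicability: 2d = 12, n = 9.
2d − n = 3 > 0, so Plotkin applies.
Compute d/(2d−n) = 6/3 ≈ 2.0000.
⌊d/(2d−n)⌋ = 2.
Plotkin bound: M ≤ 2·2 = 4.
Given |C| = 5, check: VIOLATED.
This |C| is above the Plotkin bound, so no binary code with n = 9, d = 6 and 5 codewords exists.


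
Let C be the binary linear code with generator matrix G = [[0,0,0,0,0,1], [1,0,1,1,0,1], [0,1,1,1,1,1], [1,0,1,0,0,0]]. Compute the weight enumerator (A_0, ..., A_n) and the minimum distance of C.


Weight distribution: A_0 = 1, A_1 = 2, A_2 = 2, A_3 = 4, A_4 = 5, A_5 = 2. Minimum distance d = 1.

Enumerate all 2^4 = 16 messages m ∈ F_2^4.
For each, compute codeword c = mG in F_2^6, then tally its weight.
  m = 0000 → c = 000000, weight = 0.
  m = 1000 → c = 000001, weight = 1.
  m = 0100 → c = 101101, weight = 4.
  m = 1100 → c = 101100, weight = 3.
  m = 0010 → c = 011111, weight = 5.
  m = 1010 → c = 011110, weight = 4.
  m = 0110 → c = 110010, weight = 3.
  m = 1110 → c = 110011, weight = 4.
  m = 0001 → c = 101000, weight = 2.
  m = 1001 → c = 101001, weight = 3.
  m = 0101 → c = 000101, weight = 2.
  m = 1101 → c = 000100, weight = 1.
  m = 0011 → c = 110111, weight = 5.
  m = 1011 → c = 110110, weight = 4.
  m = 0111 → c = 011010, weight = 3.
  m = 1111 → c = 011011, weight = 4.
Tally weights:
  weight 0: 1 codewords.
  weight 1: 2 codewords.
  weight 2: 2 codewords.
  weight 3: 4 codewords.
  weight 4: 5 codewords.
  weight 5: 2 codewords.
Minimum distance d = smallest w > 0 with A_w > 0 = 1.
Sanity: Σ A_w = 16 = 2^4 = 16 ✓.
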